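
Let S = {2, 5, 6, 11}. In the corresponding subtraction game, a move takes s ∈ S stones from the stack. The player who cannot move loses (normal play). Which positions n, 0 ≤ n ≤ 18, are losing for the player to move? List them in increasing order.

0, 1, 4, 8, 16, 17

G(0) = 0
G(1) = mex{} = 0
G(2) = mex{0} = 1
G(3) = mex{0} = 1
G(4) = mex{1} = 0
G(5) = mex{1,0} = 2
G(6) = mex{0,0,0} = 1
G(7) = mex{2,1,0} = 3
G(8) = mex{1,1,1} = 0
G(9) = mex{3,0,1} = 2
G(10) = mex{0,2,0} = 1
G(11) = mex{2,1,2,0} = 3
G(12) = mex{1,3,1,0} = 2
G(13) = mex{3,0,3,1} = 2
G(14) = mex{2,2,0,1} = 3
G(15) = mex{2,1,2,0} = 3
G(16) = mex{3,3,1,2} = 0
G(17) = mex{3,2,3,1} = 0
G(18) = mex{0,2,2,3} = 1
P-positions are exactly the n with G(n) = 0.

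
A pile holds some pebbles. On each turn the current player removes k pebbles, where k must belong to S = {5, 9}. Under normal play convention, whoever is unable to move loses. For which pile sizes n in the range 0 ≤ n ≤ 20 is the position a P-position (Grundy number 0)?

n :  0  1  2  3  4  5  6  7  8  9 10 11 12 13 14 15 16 17 18 19 20
G :  0  0  0  0  0  1  1  1  1  1  2  2  2  2  0  0  0  0  0  1  1
P-positions are exactly the n with G(n) = 0.

0, 1, 2, 3, 4, 14, 15, 16, 17, 18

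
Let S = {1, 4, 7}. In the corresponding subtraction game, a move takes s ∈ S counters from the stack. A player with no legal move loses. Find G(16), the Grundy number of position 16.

n :  0  1  2  3  4  5  6  7  8  9 10 11 12 13 14 15 16
G :  0  1  0  1  2  0  1  2  0  1  0  1  2  0  1  2  0

0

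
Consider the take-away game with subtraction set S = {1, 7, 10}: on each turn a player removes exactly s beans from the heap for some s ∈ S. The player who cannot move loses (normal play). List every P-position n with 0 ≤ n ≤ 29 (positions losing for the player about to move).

0, 2, 4, 6, 8, 17, 19, 21, 23, 25

G(0) = 0
G(1) = mex{0} = 1
G(2) = mex{1} = 0
G(3) = mex{0} = 1
G(4) = mex{1} = 0
G(5) = mex{0} = 1
G(6) = mex{1} = 0
G(7) = mex{0,0} = 1
G(8) = mex{1,1} = 0
G(9) = mex{0,0} = 1
G(10) = mex{1,1,0} = 2
G(11) = mex{2,0,1} = 3
G(12) = mex{3,1,0} = 2
G(13) = mex{2,0,1} = 3
G(14) = mex{3,1,0} = 2
G(15) = mex{2,0,1} = 3
G(16) = mex{3,1,0} = 2
G(17) = mex{2,2,1} = 0
G(18) = mex{0,3,0} = 1
G(19) = mex{1,2,1} = 0
G(20) = mex{0,3,2} = 1
G(21) = mex{1,2,3} = 0
G(22) = mex{0,3,2} = 1
G(23) = mex{1,2,3} = 0
G(24) = mex{0,0,2} = 1
G(25) = mex{1,1,3} = 0
G(26) = mex{0,0,2} = 1
G(27) = mex{1,1,0} = 2
G(28) = mex{2,0,1} = 3
G(29) = mex{3,1,0} = 2
P-positions are exactly the n with G(n) = 0.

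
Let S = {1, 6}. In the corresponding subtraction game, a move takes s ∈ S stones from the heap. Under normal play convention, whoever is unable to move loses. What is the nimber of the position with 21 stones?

G(0) = 0
G(1) = mex{0} = 1
G(2) = mex{1} = 0
G(3) = mex{0} = 1
G(4) = mex{1} = 0
G(5) = mex{0} = 1
G(6) = mex{1,0} = 2
G(7) = mex{2,1} = 0
G(8) = mex{0,0} = 1
G(9) = mex{1,1} = 0
G(10) = mex{0,0} = 1
G(11) = mex{1,1} = 0
G(12) = mex{0,2} = 1
G(13) = mex{1,0} = 2
G(14) = mex{2,1} = 0
G(15) = mex{0,0} = 1
G(16) = mex{1,1} = 0
G(17) = mex{0,0} = 1
G(18) = mex{1,1} = 0
G(19) = mex{0,2} = 1
G(20) = mex{1,0} = 2
G(21) = mex{2,1} = 0

0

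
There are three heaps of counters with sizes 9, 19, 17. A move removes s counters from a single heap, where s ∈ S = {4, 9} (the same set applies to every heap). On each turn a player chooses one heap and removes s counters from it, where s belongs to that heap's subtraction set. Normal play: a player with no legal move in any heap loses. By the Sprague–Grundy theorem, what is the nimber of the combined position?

All heaps use S = {4, 9}:
G(0) = 0
G(1) = mex{} = 0
G(2) = mex{} = 0
G(3) = mex{} = 0
G(4) = mex{0} = 1
G(5) = mex{0} = 1
G(6) = mex{0} = 1
G(7) = mex{0} = 1
G(8) = mex{1} = 0
G(9) = mex{1,0} = 2
G(10) = mex{1,0} = 2
G(11) = mex{1,0} = 2
G(12) = mex{0,0} = 1
G(13) = mex{2,1} = 0
G(14) = mex{2,1} = 0
G(15) = mex{2,1} = 0
G(16) = mex{1,1} = 0
G(17) = mex{0,0} = 1
G(18) = mex{0,2} = 1
G(19) = mex{0,2} = 1
Heap A: G(9) = 2.
Heap B: G(19) = 1.
Heap C: G(17) = 1.
Combined Grundy value = 2 ⊕ 1 ⊕ 1 = 2.

2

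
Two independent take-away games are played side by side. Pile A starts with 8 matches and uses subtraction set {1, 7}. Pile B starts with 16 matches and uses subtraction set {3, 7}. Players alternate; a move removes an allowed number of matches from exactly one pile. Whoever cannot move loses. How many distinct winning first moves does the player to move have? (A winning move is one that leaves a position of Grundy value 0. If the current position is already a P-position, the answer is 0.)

0

Pile A, S = {1, 7}:
G(0) = 0
G(1) = mex{0} = 1
G(2) = mex{1} = 0
G(3) = mex{0} = 1
G(4) = mex{1} = 0
G(5) = mex{0} = 1
G(6) = mex{1} = 0
G(7) = mex{0,0} = 1
G(8) = mex{1,1} = 0
G_A(8) = 0.
Pile B, S = {3, 7}:
n :  0  1  2  3  4  5  6  7  8  9 10 11 12 13 14 15 16
G :  0  0  0  1  1  1  0  2  2  1  0  0  0  1  1  1  0
G_B(16) = 0.
Combined Grundy value = 0 ⊕ 0 = 0.
A winning move leaves total XOR = 0, i.e. changes one component's Grundy value g to g ⊕ X where X is the current total.
Pile A: target g' = 0⊕0 = 0, but every legal move changes the Grundy value (mex property), so 0 moves.
Pile B: target g' = 0⊕0 = 0, but every legal move changes the Grundy value (mex property), so 0 moves.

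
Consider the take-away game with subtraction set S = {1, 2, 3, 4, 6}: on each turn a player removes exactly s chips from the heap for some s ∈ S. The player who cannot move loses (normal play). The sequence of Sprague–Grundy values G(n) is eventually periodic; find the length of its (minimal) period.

G(0) = 0
G(1) = mex{0} = 1
G(2) = mex{1,0} = 2
G(3) = mex{2,1,0} = 3
G(4) = mex{3,2,1,0} = 4
G(5) = mex{4,3,2,1} = 0
G(6) = mex{0,4,3,2,0} = 1
G(7) = mex{1,0,4,3,1} = 2
G(8) = mex{2,1,0,4,2} = 3
G(9) = mex{3,2,1,0,3} = 4
G(10) = mex{4,3,2,1,4} = 0
G(11) = mex{0,4,3,2,0} = 1
G(12) = mex{1,0,4,3,1} = 2
G(13) = mex{2,1,0,4,2} = 3
G(14) = mex{3,2,1,0,3} = 4
G(n+5) = G(n) holds for n = 0,…,5 (a full window of length max(S) = 6), so the sequence is purely periodic with period 5.

5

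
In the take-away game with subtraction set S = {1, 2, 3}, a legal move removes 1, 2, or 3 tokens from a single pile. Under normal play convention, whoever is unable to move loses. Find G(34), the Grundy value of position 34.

G(0) = 0
G(1) = mex{0} = 1
G(2) = mex{1,0} = 2
G(3) = mex{2,1,0} = 3
G(4) = mex{3,2,1} = 0
G(5) = mex{0,3,2} = 1
G(6) = mex{1,0,3} = 2
G(7) = mex{2,1,0} = 3
G(8) = mex{3,2,1} = 0
G(9) = mex{0,3,2} = 1
G(10) = mex{1,0,3} = 2
G(11) = mex{2,1,0} = 3
G(12) = mex{3,2,1} = 0
G(13) = mex{0,3,2} = 1
G(14) = mex{1,0,3} = 2
G(15) = mex{2,1,0} = 3
G(16) = mex{3,2,1} = 0
G(17) = mex{0,3,2} = 1
G(18) = mex{1,0,3} = 2
G(19) = mex{2,1,0} = 3
G(20) = mex{3,2,1} = 0
G(21) = mex{0,3,2} = 1
G(22) = mex{1,0,3} = 2
G(23) = mex{2,1,0} = 3
G(24) = mex{3,2,1} = 0
G(25) = mex{0,3,2} = 1
G(26) = mex{1,0,3} = 2
G(27) = mex{2,1,0} = 3
G(28) = mex{3,2,1} = 0
G(29) = mex{0,3,2} = 1
G(30) = mex{1,0,3} = 2
G(31) = mex{2,1,0} = 3
G(32) = mex{3,2,1} = 0
G(33) = mex{0,3,2} = 1
G(34) = mex{1,0,3} = 2

2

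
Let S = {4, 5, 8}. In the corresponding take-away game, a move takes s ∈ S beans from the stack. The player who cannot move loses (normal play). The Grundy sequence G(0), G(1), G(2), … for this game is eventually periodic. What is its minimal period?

n :  0  1  2  3  4  5  6  7  8  9 10 11 12 13 14 15 16 17 18 19 20 21 22 23 24 25
G :  0  0  0  0  1  1  1  1  2  2  2  2  0  0  0  0  1  1  1  1  2  2  2  2  0  0
G(n+12) = G(n) holds for n = 0,…,7 (a full window of length max(S) = 8), so the sequence is purely periodic with period 12.

12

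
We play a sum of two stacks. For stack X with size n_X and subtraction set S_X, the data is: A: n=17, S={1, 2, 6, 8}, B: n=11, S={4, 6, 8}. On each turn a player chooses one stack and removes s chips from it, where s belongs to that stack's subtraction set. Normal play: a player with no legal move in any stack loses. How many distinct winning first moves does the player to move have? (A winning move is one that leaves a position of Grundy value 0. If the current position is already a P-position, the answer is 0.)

Stack A, S = {1, 2, 6, 8}:
G(0) = 0
G(1) = mex{0} = 1
G(2) = mex{1,0} = 2
G(3) = mex{2,1} = 0
G(4) = mex{0,2} = 1
G(5) = mex{1,0} = 2
G(6) = mex{2,1,0} = 3
G(7) = mex{3,2,1} = 0
G(8) = mex{0,3,2,0} = 1
G(9) = mex{1,0,0,1} = 2
G(10) = mex{2,1,1,2} = 0
G(11) = mex{0,2,2,0} = 1
G(12) = mex{1,0,3,1} = 2
G(13) = mex{2,1,0,2} = 3
G(14) = mex{3,2,1,3} = 0
G(15) = mex{0,3,2,0} = 1
G(16) = mex{1,0,0,1} = 2
G(17) = mex{2,1,1,2} = 0
G_A(17) = 0.
Stack B, S = {4, 6, 8}:
n :  0  1  2  3  4  5  6  7  8  9 10 11
G :  0  0  0  0  1  1  1  1  2  2  2  2
G_B(11) = 2.
Combined Grundy value = 0 ⊕ 2 = 2.
A winning move leaves total XOR = 0, i.e. changes one component's Grundy value g to g ⊕ X where X is the current total.
Stack A: need g' = 0⊕2 = 2. Options: 17−1→G=2, 17−2→G=1, 17−6→G=1, 17−8→G=2. Hits: 2.
Stack B: need g' = 2⊕2 = 0. Options: 11−4→G=1, 11−6→G=1, 11−8→G=0. Hits: 1.

3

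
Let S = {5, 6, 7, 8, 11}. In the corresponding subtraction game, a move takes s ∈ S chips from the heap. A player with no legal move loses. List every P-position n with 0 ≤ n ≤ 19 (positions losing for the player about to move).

0, 1, 2, 3, 4, 16, 17, 18, 19

n :  0  1  2  3  4  5  6  7  8  9 10 11 12 13 14 15 16 17 18 19
G :  0  0  0  0  0  1  1  1  1  1  2  2  2  2  2  3  0  0  0  0
P-positions are exactly the n with G(n) = 0.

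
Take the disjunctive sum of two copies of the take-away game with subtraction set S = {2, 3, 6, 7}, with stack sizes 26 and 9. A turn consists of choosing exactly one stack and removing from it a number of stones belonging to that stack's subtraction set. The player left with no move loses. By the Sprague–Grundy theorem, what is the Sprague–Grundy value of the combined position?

2

All stacks use S = {2, 3, 6, 7}:
G(0) = 0
G(1) = mex{} = 0
G(2) = mex{0} = 1
G(3) = mex{0,0} = 1
G(4) = mex{1,0} = 2
G(5) = mex{1,1} = 0
G(6) = mex{2,1,0} = 3
G(7) = mex{0,2,0,0} = 1
G(8) = mex{3,0,1,0} = 2
G(9) = mex{1,3,1,1} = 0
G(10) = mex{2,1,2,1} = 0
G(11) = mex{0,2,0,2} = 1
G(12) = mex{0,0,3,0} = 1
G(13) = mex{1,0,1,3} = 2
G(14) = mex{1,1,2,1} = 0
G(15) = mex{2,1,0,2} = 3
G(16) = mex{0,2,0,0} = 1
G(17) = mex{3,0,1,0} = 2
G(18) = mex{1,3,1,1} = 0
G(19) = mex{2,1,2,1} = 0
G(20) = mex{0,2,0,2} = 1
G(21) = mex{0,0,3,0} = 1
G(22) = mex{1,0,1,3} = 2
G(23) = mex{1,1,2,1} = 0
G(24) = mex{2,1,0,2} = 3
G(25) = mex{0,2,0,0} = 1
G(26) = mex{3,0,1,0} = 2
Stack A: G(26) = 2.
Stack B: G(9) = 0.
Combined Grundy value = 2 ⊕ 0 = 2.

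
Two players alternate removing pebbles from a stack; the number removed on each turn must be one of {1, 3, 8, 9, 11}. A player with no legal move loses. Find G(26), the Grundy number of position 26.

2

n :  0  1  2  3  4  5  6  7  8  9 10 11 12 13 14 15 16 17 18 19 20 21 22 23 24 25 26
G :  0  1  0  1  0  1  0  1  2  3  2  3  2  3  2  3  0  1  0  1  0  1  0  1  2  3  2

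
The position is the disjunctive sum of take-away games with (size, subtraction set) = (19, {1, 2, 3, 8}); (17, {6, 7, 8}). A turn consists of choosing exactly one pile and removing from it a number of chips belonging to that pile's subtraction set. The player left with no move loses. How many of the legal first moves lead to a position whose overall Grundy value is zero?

4

Pile A, S = {1, 2, 3, 8}:
G(0) = 0
G(1) = mex{0} = 1
G(2) = mex{1,0} = 2
G(3) = mex{2,1,0} = 3
G(4) = mex{3,2,1} = 0
G(5) = mex{0,3,2} = 1
G(6) = mex{1,0,3} = 2
G(7) = mex{2,1,0} = 3
G(8) = mex{3,2,1,0} = 4
G(9) = mex{4,3,2,1} = 0
G(10) = mex{0,4,3,2} = 1
G(11) = mex{1,0,4,3} = 2
G(12) = mex{2,1,0,0} = 3
G(13) = mex{3,2,1,1} = 0
G(14) = mex{0,3,2,2} = 1
G(15) = mex{1,0,3,3} = 2
G(16) = mex{2,1,0,4} = 3
G(17) = mex{3,2,1,0} = 4
G(18) = mex{4,3,2,1} = 0
G(19) = mex{0,4,3,2} = 1
G_A(19) = 1.
Pile B, S = {6, 7, 8}:
G(0) = 0
G(1) = mex{} = 0
G(2) = mex{} = 0
G(3) = mex{} = 0
G(4) = mex{} = 0
G(5) = mex{} = 0
G(6) = mex{0} = 1
G(7) = mex{0,0} = 1
G(8) = mex{0,0,0} = 1
G(9) = mex{0,0,0} = 1
G(10) = mex{0,0,0} = 1
G(11) = mex{0,0,0} = 1
G(12) = mex{1,0,0} = 2
G(13) = mex{1,1,0} = 2
G(14) = mex{1,1,1} = 0
G(15) = mex{1,1,1} = 0
G(16) = mex{1,1,1} = 0
G(17) = mex{1,1,1} = 0
G_B(17) = 0.
Combined Grundy value = 1 ⊕ 0 = 1.
A winning move leaves total XOR = 0, i.e. changes one component's Grundy value g to g ⊕ X where X is the current total.
Pile A: need g' = 1⊕1 = 0. Options: 19−1→G=0, 19−2→G=4, 19−3→G=3, 19−8→G=2. Hits: 1.
Pile B: need g' = 0⊕1 = 1. Options: 17−6→G=1, 17−7→G=1, 17−8→G=1. Hits: 3.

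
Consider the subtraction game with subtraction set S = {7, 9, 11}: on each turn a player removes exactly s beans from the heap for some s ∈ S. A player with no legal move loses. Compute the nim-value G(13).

1

G(0) = 0
G(1) = mex{} = 0
G(2) = mex{} = 0
G(3) = mex{} = 0
G(4) = mex{} = 0
G(5) = mex{} = 0
G(6) = mex{} = 0
G(7) = mex{0} = 1
G(8) = mex{0} = 1
G(9) = mex{0,0} = 1
G(10) = mex{0,0} = 1
G(11) = mex{0,0,0} = 1
G(12) = mex{0,0,0} = 1
G(13) = mex{0,0,0} = 1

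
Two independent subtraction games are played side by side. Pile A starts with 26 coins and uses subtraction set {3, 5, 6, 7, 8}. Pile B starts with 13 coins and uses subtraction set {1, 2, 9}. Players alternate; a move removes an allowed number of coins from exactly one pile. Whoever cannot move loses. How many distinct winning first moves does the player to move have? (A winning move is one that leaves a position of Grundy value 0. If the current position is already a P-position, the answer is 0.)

3

Pile A, S = {3, 5, 6, 7, 8}:
n :  0  1  2  3  4  5  6  7  8  9 10 11 12 13 14 15 16 17 18 19 20 21 22 23 24 25 26
G :  0  0  0  1  1  1  2  2  2  3  3  0  0  0  1  1  1  2  2  2  3  3  0  0  0  1  1
G_A(26) = 1.
Pile B, S = {1, 2, 9}:
G(0) = 0
G(1) = mex{0} = 1
G(2) = mex{1,0} = 2
G(3) = mex{2,1} = 0
G(4) = mex{0,2} = 1
G(5) = mex{1,0} = 2
G(6) = mex{2,1} = 0
G(7) = mex{0,2} = 1
G(8) = mex{1,0} = 2
G(9) = mex{2,1,0} = 3
G(10) = mex{3,2,1} = 0
G(11) = mex{0,3,2} = 1
G(12) = mex{1,0,0} = 2
G(13) = mex{2,1,1} = 0
G_B(13) = 0.
Combined Grundy value = 1 ⊕ 0 = 1.
A winning move leaves total XOR = 0, i.e. changes one component's Grundy value g to g ⊕ X where X is the current total.
Pile A: need g' = 1⊕1 = 0. Options: 26−3→G=0, 26−5→G=3, 26−6→G=3, 26−7→G=2, 26−8→G=2. Hits: 1.
Pile B: need g' = 0⊕1 = 1. Options: 13−1→G=2, 13−2→G=1, 13−9→G=1. Hits: 2.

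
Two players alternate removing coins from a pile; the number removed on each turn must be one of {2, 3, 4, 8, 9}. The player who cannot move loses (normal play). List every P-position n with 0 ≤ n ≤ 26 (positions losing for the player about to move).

0, 1, 6, 7, 12, 13, 18, 19, 24, 25

n :  0  1  2  3  4  5  6  7  8  9 10 11 12 13 14 15 16 17 18 19 20 21 22 23 24 25 26
G :  0  0  1  1  2  2  0  0  1  1  2  2  0  0  1  1  2  2  0  0  1  1  2  2  0  0  1
P-positions are exactly the n with G(n) = 0.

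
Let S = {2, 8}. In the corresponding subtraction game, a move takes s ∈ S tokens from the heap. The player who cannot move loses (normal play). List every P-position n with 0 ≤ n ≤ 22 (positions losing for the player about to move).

0, 1, 4, 5, 10, 11, 14, 15, 20, 21

G(0) = 0
G(1) = mex{} = 0
G(2) = mex{0} = 1
G(3) = mex{0} = 1
G(4) = mex{1} = 0
G(5) = mex{1} = 0
G(6) = mex{0} = 1
G(7) = mex{0} = 1
G(8) = mex{1,0} = 2
G(9) = mex{1,0} = 2
G(10) = mex{2,1} = 0
G(11) = mex{2,1} = 0
G(12) = mex{0,0} = 1
G(13) = mex{0,0} = 1
G(14) = mex{1,1} = 0
G(15) = mex{1,1} = 0
G(16) = mex{0,2} = 1
G(17) = mex{0,2} = 1
G(18) = mex{1,0} = 2
G(19) = mex{1,0} = 2
G(20) = mex{2,1} = 0
G(21) = mex{2,1} = 0
G(22) = mex{0,0} = 1
P-positions are exactly the n with G(n) = 0.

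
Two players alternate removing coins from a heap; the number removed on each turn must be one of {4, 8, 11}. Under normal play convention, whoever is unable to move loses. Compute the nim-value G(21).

G(0) = 0
G(1) = mex{} = 0
G(2) = mex{} = 0
G(3) = mex{} = 0
G(4) = mex{0} = 1
G(5) = mex{0} = 1
G(6) = mex{0} = 1
G(7) = mex{0} = 1
G(8) = mex{1,0} = 2
G(9) = mex{1,0} = 2
G(10) = mex{1,0} = 2
G(11) = mex{1,0,0} = 2
G(12) = mex{2,1,0} = 3
G(13) = mex{2,1,0} = 3
G(14) = mex{2,1,0} = 3
G(15) = mex{2,1,1} = 0
G(16) = mex{3,2,1} = 0
G(17) = mex{3,2,1} = 0
G(18) = mex{3,2,1} = 0
G(19) = mex{0,2,2} = 1
G(20) = mex{0,3,2} = 1
G(21) = mex{0,3,2} = 1

1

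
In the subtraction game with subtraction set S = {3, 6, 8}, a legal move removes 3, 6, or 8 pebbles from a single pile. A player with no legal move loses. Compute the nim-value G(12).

n :  0  1  2  3  4  5  6  7  8  9 10 11 12
G :  0  0  0  1  1  1  2  2  2  3  3  0  0

0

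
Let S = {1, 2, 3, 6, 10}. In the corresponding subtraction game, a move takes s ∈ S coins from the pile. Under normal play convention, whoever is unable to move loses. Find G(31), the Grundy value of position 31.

n :  0  1  2  3  4  5  6  7  8  9 10 11 12 13 14 15 16 17 18 19 20 21 22 23 24 25 26 27 28 29 30 31
G :  0  1  2  3  0  1  2  3  0  1  2  3  0  1  2  3  0  1  2  3  0  1  2  3  0  1  2  3  0  1  2  3

3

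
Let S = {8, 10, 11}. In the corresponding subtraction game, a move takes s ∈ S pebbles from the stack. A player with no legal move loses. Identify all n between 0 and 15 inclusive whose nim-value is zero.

0, 1, 2, 3, 4, 5, 6, 7

n :  0  1  2  3  4  5  6  7  8  9 10 11 12 13 14 15
G :  0  0  0  0  0  0  0  0  1  1  1  1  1  1  1  1
P-positions are exactly the n with G(n) = 0.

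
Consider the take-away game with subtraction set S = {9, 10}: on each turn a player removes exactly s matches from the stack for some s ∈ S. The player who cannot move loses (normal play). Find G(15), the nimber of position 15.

1

n :  0  1  2  3  4  5  6  7  8  9 10 11 12 13 14 15
G :  0  0  0  0  0  0  0  0  0  1  1  1  1  1  1  1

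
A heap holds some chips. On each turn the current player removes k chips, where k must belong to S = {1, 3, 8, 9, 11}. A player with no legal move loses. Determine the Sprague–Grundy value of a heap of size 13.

n :  0  1  2  3  4  5  6  7  8  9 10 11 12 13
G :  0  1  0  1  0  1  0  1  2  3  2  3  2  3

3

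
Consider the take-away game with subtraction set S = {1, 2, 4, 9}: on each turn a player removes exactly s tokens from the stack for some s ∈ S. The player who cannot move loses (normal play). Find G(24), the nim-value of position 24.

2

n :  0  1  2  3  4  5  6  7  8  9 10 11 12 13 14 15 16 17 18 19 20 21 22 23 24
G :  0  1  2  0  1  2  0  1  2  3  4  0  1  2  0  1  2  0  1  2  3  4  0  1  2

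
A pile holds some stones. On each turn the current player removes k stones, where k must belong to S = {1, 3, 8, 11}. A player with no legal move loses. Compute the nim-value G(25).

3

G(0) = 0
G(1) = mex{0} = 1
G(2) = mex{1} = 0
G(3) = mex{0,0} = 1
G(4) = mex{1,1} = 0
G(5) = mex{0,0} = 1
G(6) = mex{1,1} = 0
G(7) = mex{0,0} = 1
G(8) = mex{1,1,0} = 2
G(9) = mex{2,0,1} = 3
G(10) = mex{3,1,0} = 2
G(11) = mex{2,2,1,0} = 3
G(12) = mex{3,3,0,1} = 2
G(13) = mex{2,2,1,0} = 3
G(14) = mex{3,3,0,1} = 2
G(15) = mex{2,2,1,0} = 3
G(16) = mex{3,3,2,1} = 0
G(17) = mex{0,2,3,0} = 1
G(18) = mex{1,3,2,1} = 0
G(19) = mex{0,0,3,2} = 1
G(20) = mex{1,1,2,3} = 0
G(21) = mex{0,0,3,2} = 1
G(22) = mex{1,1,2,3} = 0
G(23) = mex{0,0,3,2} = 1
G(24) = mex{1,1,0,3} = 2
G(25) = mex{2,0,1,2} = 3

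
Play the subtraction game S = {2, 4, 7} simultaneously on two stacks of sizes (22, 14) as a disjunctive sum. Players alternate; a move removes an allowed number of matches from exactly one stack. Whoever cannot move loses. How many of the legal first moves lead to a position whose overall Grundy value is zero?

All stacks use S = {2, 4, 7}:
G(0) = 0
G(1) = mex{} = 0
G(2) = mex{0} = 1
G(3) = mex{0} = 1
G(4) = mex{1,0} = 2
G(5) = mex{1,0} = 2
G(6) = mex{2,1} = 0
G(7) = mex{2,1,0} = 3
G(8) = mex{0,2,0} = 1
G(9) = mex{3,2,1} = 0
G(10) = mex{1,0,1} = 2
G(11) = mex{0,3,2} = 1
G(12) = mex{2,1,2} = 0
G(13) = mex{1,0,0} = 2
G(14) = mex{0,2,3} = 1
G(15) = mex{2,1,1} = 0
G(16) = mex{1,0,0} = 2
G(17) = mex{0,2,2} = 1
G(18) = mex{2,1,1} = 0
G(19) = mex{1,0,0} = 2
G(20) = mex{0,2,2} = 1
G(21) = mex{2,1,1} = 0
G(22) = mex{1,0,0} = 2
Stack A: G(22) = 2.
Stack B: G(14) = 1.
Combined Grundy value = 2 ⊕ 1 = 3.
A winning move leaves total XOR = 0, i.e. changes one component's Grundy value g to g ⊕ X where X is the current total.
Stack A: need g' = 2⊕3 = 1. Options: 22−2→G=1, 22−4→G=0, 22−7→G=0. Hits: 1.
Stack B: need g' = 1⊕3 = 2. Options: 14−2→G=0, 14−4→G=2, 14−7→G=3. Hits: 1.

2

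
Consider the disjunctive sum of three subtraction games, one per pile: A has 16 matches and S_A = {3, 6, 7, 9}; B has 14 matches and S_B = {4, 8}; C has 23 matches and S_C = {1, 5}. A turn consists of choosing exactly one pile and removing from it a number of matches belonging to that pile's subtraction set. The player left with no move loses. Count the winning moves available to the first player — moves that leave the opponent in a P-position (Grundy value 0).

0

Pile A, S = {3, 6, 7, 9}:
n :  0  1  2  3  4  5  6  7  8  9 10 11 12 13 14 15 16
G :  0  0  0  1  1  1  2  2  2  3  3  3  0  0  0  1  1
G_A(16) = 1.
Pile B, S = {4, 8}:
n :  0  1  2  3  4  5  6  7  8  9 10 11 12 13 14
G :  0  0  0  0  1  1  1  1  2  2  2  2  0  0  0
G_B(14) = 0.
Pile C, S = {1, 5}:
n :  0  1  2  3  4  5  6  7  8  9 10 11 12 13 14 15 16 17 18 19 20 21 22 23
G :  0  1  0  1  0  1  0  1  0  1  0  1  0  1  0  1  0  1  0  1  0  1  0  1
G_C(23) = 1.
Combined Grundy value = 1 ⊕ 0 ⊕ 1 = 0.
A winning move leaves total XOR = 0, i.e. changes one component's Grundy value g to g ⊕ X where X is the current total.
Pile A: target g' = 1⊕0 = 1, but every legal move changes the Grundy value (mex property), so 0 moves.
Pile B: target g' = 0⊕0 = 0, but every legal move changes the Grundy value (mex property), so 0 moves.
Pile C: target g' = 1⊕0 = 1, but every legal move changes the Grundy value (mex property), so 0 moves.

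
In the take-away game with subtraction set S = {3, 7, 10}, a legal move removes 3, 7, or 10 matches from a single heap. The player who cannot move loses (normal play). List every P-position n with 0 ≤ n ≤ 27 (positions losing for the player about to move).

0, 1, 2, 6, 14, 15, 19, 20

n :  0  1  2  3  4  5  6  7  8  9 10 11 12 13 14 15 16 17 18 19 20 21 22 23 24 25 26 27
G :  0  0  0  1  1  1  0  2  2  1  3  3  2  2  0  0  3  1  1  0  0  2  1  1  3  2  2  2
P-positions are exactly the n with G(n) = 0.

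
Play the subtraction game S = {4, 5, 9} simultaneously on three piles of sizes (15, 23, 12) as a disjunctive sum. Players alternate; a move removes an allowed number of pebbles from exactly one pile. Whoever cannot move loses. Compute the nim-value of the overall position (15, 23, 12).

1

All piles use S = {4, 5, 9}:
G(0) = 0
G(1) = mex{} = 0
G(2) = mex{} = 0
G(3) = mex{} = 0
G(4) = mex{0} = 1
G(5) = mex{0,0} = 1
G(6) = mex{0,0} = 1
G(7) = mex{0,0} = 1
G(8) = mex{1,0} = 2
G(9) = mex{1,1,0} = 2
G(10) = mex{1,1,0} = 2
G(11) = mex{1,1,0} = 2
G(12) = mex{2,1,0} = 3
G(13) = mex{2,2,1} = 0
G(14) = mex{2,2,1} = 0
G(15) = mex{2,2,1} = 0
G(16) = mex{3,2,1} = 0
G(17) = mex{0,3,2} = 1
G(18) = mex{0,0,2} = 1
G(19) = mex{0,0,2} = 1
G(20) = mex{0,0,2} = 1
G(21) = mex{1,0,3} = 2
G(22) = mex{1,1,0} = 2
G(23) = mex{1,1,0} = 2
Pile A: G(15) = 0.
Pile B: G(23) = 2.
Pile C: G(12) = 3.
Combined Grundy value = 0 ⊕ 2 ⊕ 3 = 1.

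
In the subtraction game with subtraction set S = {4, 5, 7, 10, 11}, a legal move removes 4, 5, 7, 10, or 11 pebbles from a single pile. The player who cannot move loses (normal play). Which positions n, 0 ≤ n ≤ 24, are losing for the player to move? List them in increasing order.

G(0) = 0
G(1) = mex{} = 0
G(2) = mex{} = 0
G(3) = mex{} = 0
G(4) = mex{0} = 1
G(5) = mex{0,0} = 1
G(6) = mex{0,0} = 1
G(7) = mex{0,0,0} = 1
G(8) = mex{1,0,0} = 2
G(9) = mex{1,1,0} = 2
G(10) = mex{1,1,0,0} = 2
G(11) = mex{1,1,1,0,0} = 2
G(12) = mex{2,1,1,0,0} = 3
G(13) = mex{2,2,1,0,0} = 3
G(14) = mex{2,2,1,1,0} = 3
G(15) = mex{2,2,2,1,1} = 0
G(16) = mex{3,2,2,1,1} = 0
G(17) = mex{3,3,2,1,1} = 0
G(18) = mex{3,3,2,2,1} = 0
G(19) = mex{0,3,3,2,2} = 1
G(20) = mex{0,0,3,2,2} = 1
G(21) = mex{0,0,3,2,2} = 1
G(22) = mex{0,0,0,3,2} = 1
G(23) = mex{1,0,0,3,3} = 2
G(24) = mex{1,1,0,3,3} = 2
P-positions are exactly the n with G(n) = 0.

0, 1, 2, 3, 15, 16, 17, 18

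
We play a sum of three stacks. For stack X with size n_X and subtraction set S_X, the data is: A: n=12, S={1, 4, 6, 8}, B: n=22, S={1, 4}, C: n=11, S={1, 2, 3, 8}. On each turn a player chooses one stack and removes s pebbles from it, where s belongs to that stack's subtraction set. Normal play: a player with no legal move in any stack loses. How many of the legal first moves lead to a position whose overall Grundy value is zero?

Stack A, S = {1, 4, 6, 8}:
G(0) = 0
G(1) = mex{0} = 1
G(2) = mex{1} = 0
G(3) = mex{0} = 1
G(4) = mex{1,0} = 2
G(5) = mex{2,1} = 0
G(6) = mex{0,0,0} = 1
G(7) = mex{1,1,1} = 0
G(8) = mex{0,2,0,0} = 1
G(9) = mex{1,0,1,1} = 2
G(10) = mex{2,1,2,0} = 3
G(11) = mex{3,0,0,1} = 2
G(12) = mex{2,1,1,2} = 0
G_A(12) = 0.
Stack B, S = {1, 4}:
n :  0  1  2  3  4  5  6  7  8  9 10 11 12 13 14 15 16 17 18 19 20 21 22
G :  0  1  0  1  2  0  1  0  1  2  0  1  0  1  2  0  1  0  1  2  0  1  0
G_B(22) = 0.
Stack C, S = {1, 2, 3, 8}:
G(0) = 0
G(1) = mex{0} = 1
G(2) = mex{1,0} = 2
G(3) = mex{2,1,0} = 3
G(4) = mex{3,2,1} = 0
G(5) = mex{0,3,2} = 1
G(6) = mex{1,0,3} = 2
G(7) = mex{2,1,0} = 3
G(8) = mex{3,2,1,0} = 4
G(9) = mex{4,3,2,1} = 0
G(10) = mex{0,4,3,2} = 1
G(11) = mex{1,0,4,3} = 2
G_C(11) = 2.
Combined Grundy value = 0 ⊕ 0 ⊕ 2 = 2.
A winning move leaves total XOR = 0, i.e. changes one component's Grundy value g to g ⊕ X where X is the current total.
Stack A: need g' = 0⊕2 = 2. Options: 12−1→G=2, 12−4→G=1, 12−6→G=1, 12−8→G=2. Hits: 2.
Stack B: need g' = 0⊕2 = 2. Options: 22−1→G=1, 22−4→G=1. Hits: 0.
Stack C: need g' = 2⊕2 = 0. Options: 11−1→G=1, 11−2→G=0, 11−3→G=4, 11−8→G=3. Hits: 1.

3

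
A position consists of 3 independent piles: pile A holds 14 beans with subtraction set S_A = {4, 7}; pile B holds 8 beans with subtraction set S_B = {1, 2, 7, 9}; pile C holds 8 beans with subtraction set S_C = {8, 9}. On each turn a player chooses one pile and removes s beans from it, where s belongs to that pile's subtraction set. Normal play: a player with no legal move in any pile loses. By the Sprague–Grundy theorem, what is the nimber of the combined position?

3

Pile A, S = {4, 7}:
n :  0  1  2  3  4  5  6  7  8  9 10 11 12 13 14
G :  0  0  0  0  1  1  1  1  2  2  2  0  0  0  0
G_A(14) = 0.
Pile B, S = {1, 2, 7, 9}:
G(0) = 0
G(1) = mex{0} = 1
G(2) = mex{1,0} = 2
G(3) = mex{2,1} = 0
G(4) = mex{0,2} = 1
G(5) = mex{1,0} = 2
G(6) = mex{2,1} = 0
G(7) = mex{0,2,0} = 1
G(8) = mex{1,0,1} = 2
G_B(8) = 2.
Pile C, S = {8, 9}:
n : 0 1 2 3 4 5 6 7 8
G : 0 0 0 0 0 0 0 0 1
G_C(8) = 1.
Combined Grundy value = 0 ⊕ 2 ⊕ 1 = 3.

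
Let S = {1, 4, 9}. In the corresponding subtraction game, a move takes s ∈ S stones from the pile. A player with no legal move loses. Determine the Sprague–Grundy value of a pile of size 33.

1

G(0) = 0
G(1) = mex{0} = 1
G(2) = mex{1} = 0
G(3) = mex{0} = 1
G(4) = mex{1,0} = 2
G(5) = mex{2,1} = 0
G(6) = mex{0,0} = 1
G(7) = mex{1,1} = 0
G(8) = mex{0,2} = 1
G(9) = mex{1,0,0} = 2
G(10) = mex{2,1,1} = 0
G(11) = mex{0,0,0} = 1
G(12) = mex{1,1,1} = 0
G(13) = mex{0,2,2} = 1
G(14) = mex{1,0,0} = 2
G(15) = mex{2,1,1} = 0
G(16) = mex{0,0,0} = 1
G(17) = mex{1,1,1} = 0
G(18) = mex{0,2,2} = 1
G(19) = mex{1,0,0} = 2
G(20) = mex{2,1,1} = 0
G(21) = mex{0,0,0} = 1
G(22) = mex{1,1,1} = 0
G(23) = mex{0,2,2} = 1
G(24) = mex{1,0,0} = 2
G(25) = mex{2,1,1} = 0
G(26) = mex{0,0,0} = 1
G(27) = mex{1,1,1} = 0
G(28) = mex{0,2,2} = 1
G(29) = mex{1,0,0} = 2
G(30) = mex{2,1,1} = 0
G(31) = mex{0,0,0} = 1
G(32) = mex{1,1,1} = 0
G(33) = mex{0,2,2} = 1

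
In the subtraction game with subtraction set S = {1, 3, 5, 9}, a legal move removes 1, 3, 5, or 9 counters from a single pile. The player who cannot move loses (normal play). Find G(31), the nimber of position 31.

1

G(0) = 0
G(1) = mex{0} = 1
G(2) = mex{1} = 0
G(3) = mex{0,0} = 1
G(4) = mex{1,1} = 0
G(5) = mex{0,0,0} = 1
G(6) = mex{1,1,1} = 0
G(7) = mex{0,0,0} = 1
G(8) = mex{1,1,1} = 0
G(9) = mex{0,0,0,0} = 1
G(10) = mex{1,1,1,1} = 0
G(11) = mex{0,0,0,0} = 1
G(12) = mex{1,1,1,1} = 0
G(13) = mex{0,0,0,0} = 1
G(14) = mex{1,1,1,1} = 0
G(15) = mex{0,0,0,0} = 1
G(16) = mex{1,1,1,1} = 0
G(17) = mex{0,0,0,0} = 1
G(18) = mex{1,1,1,1} = 0
G(19) = mex{0,0,0,0} = 1
G(20) = mex{1,1,1,1} = 0
G(21) = mex{0,0,0,0} = 1
G(22) = mex{1,1,1,1} = 0
G(23) = mex{0,0,0,0} = 1
G(24) = mex{1,1,1,1} = 0
G(25) = mex{0,0,0,0} = 1
G(26) = mex{1,1,1,1} = 0
G(27) = mex{0,0,0,0} = 1
G(28) = mex{1,1,1,1} = 0
G(29) = mex{0,0,0,0} = 1
G(30) = mex{1,1,1,1} = 0
G(31) = mex{0,0,0,0} = 1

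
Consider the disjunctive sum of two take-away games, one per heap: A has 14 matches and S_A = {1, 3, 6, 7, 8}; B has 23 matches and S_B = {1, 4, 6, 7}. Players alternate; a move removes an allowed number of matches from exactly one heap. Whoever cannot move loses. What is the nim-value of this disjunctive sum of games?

Heap A, S = {1, 3, 6, 7, 8}:
n :  0  1  2  3  4  5  6  7  8  9 10 11 12 13 14
G :  0  1  0  1  0  1  2  3  2  3  2  3  4  0  1
G_A(14) = 1.
Heap B, S = {1, 4, 6, 7}:
n :  0  1  2  3  4  5  6  7  8  9 10 11 12 13 14 15 16 17 18 19 20 21 22 23
G :  0  1  0  1  2  0  1  2  3  2  0  1  2  0  1  0  1  2  0  1  2  3  2  0
G_B(23) = 0.
Combined Grundy value = 1 ⊕ 0 = 1.

1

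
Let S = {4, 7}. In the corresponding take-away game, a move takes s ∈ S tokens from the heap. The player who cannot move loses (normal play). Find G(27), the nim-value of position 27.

G(0) = 0
G(1) = mex{} = 0
G(2) = mex{} = 0
G(3) = mex{} = 0
G(4) = mex{0} = 1
G(5) = mex{0} = 1
G(6) = mex{0} = 1
G(7) = mex{0,0} = 1
G(8) = mex{1,0} = 2
G(9) = mex{1,0} = 2
G(10) = mex{1,0} = 2
G(11) = mex{1,1} = 0
G(12) = mex{2,1} = 0
G(13) = mex{2,1} = 0
G(14) = mex{2,1} = 0
G(15) = mex{0,2} = 1
G(16) = mex{0,2} = 1
G(17) = mex{0,2} = 1
G(18) = mex{0,0} = 1
G(19) = mex{1,0} = 2
G(20) = mex{1,0} = 2
G(21) = mex{1,0} = 2
G(22) = mex{1,1} = 0
G(23) = mex{2,1} = 0
G(24) = mex{2,1} = 0
G(25) = mex{2,1} = 0
G(26) = mex{0,2} = 1
G(27) = mex{0,2} = 1

1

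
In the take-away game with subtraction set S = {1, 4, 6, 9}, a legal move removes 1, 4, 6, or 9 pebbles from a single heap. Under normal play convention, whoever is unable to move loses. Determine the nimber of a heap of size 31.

1

n :  0  1  2  3  4  5  6  7  8  9 10 11 12 13 14 15 16 17 18 19 20 21 22 23 24 25 26 27 28 29 30 31
G :  0  1  0  1  2  0  1  0  1  2  0  1  0  1  2  0  1  0  1  2  0  1  0  1  2  0  1  0  1  2  0  1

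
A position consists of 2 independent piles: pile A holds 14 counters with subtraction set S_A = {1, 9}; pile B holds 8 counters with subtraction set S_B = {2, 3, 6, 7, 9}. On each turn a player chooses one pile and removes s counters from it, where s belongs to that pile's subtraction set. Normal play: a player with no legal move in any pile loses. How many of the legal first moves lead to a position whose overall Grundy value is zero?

Pile A, S = {1, 9}:
n :  0  1  2  3  4  5  6  7  8  9 10 11 12 13 14
G :  0  1  0  1  0  1  0  1  0  1  0  1  0  1  0
G_A(14) = 0.
Pile B, S = {2, 3, 6, 7, 9}:
G(0) = 0
G(1) = mex{} = 0
G(2) = mex{0} = 1
G(3) = mex{0,0} = 1
G(4) = mex{1,0} = 2
G(5) = mex{1,1} = 0
G(6) = mex{2,1,0} = 3
G(7) = mex{0,2,0,0} = 1
G(8) = mex{3,0,1,0} = 2
G_B(8) = 2.
Combined Grundy value = 0 ⊕ 2 = 2.
A winning move leaves total XOR = 0, i.e. changes one component's Grundy value g to g ⊕ X where X is the current total.
Pile A: need g' = 0⊕2 = 2. Options: 14−1→G=1, 14−9→G=1. Hits: 0.
Pile B: need g' = 2⊕2 = 0. Options: 8−2→G=3, 8−3→G=0, 8−6→G=1, 8−7→G=0. Hits: 2.

2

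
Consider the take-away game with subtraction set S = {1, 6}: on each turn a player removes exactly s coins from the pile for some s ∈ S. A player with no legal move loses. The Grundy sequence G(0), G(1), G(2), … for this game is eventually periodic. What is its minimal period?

7

n :  0  1  2  3  4  5  6  7  8  9 10 11 12 13 14 15
G :  0  1  0  1  0  1  2  0  1  0  1  0  1  2  0  1
G(n+7) = G(n) holds for n = 0,…,5 (a full window of length max(S) = 6), so the sequence is purely periodic with period 7.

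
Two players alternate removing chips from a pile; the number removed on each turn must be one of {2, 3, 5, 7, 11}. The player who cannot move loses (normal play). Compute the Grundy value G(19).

0

G(0) = 0
G(1) = mex{} = 0
G(2) = mex{0} = 1
G(3) = mex{0,0} = 1
G(4) = mex{1,0} = 2
G(5) = mex{1,1,0} = 2
G(6) = mex{2,1,0} = 3
G(7) = mex{2,2,1,0} = 3
G(8) = mex{3,2,1,0} = 4
G(9) = mex{3,3,2,1} = 0
G(10) = mex{4,3,2,1} = 0
G(11) = mex{0,4,3,2,0} = 1
G(12) = mex{0,0,3,2,0} = 1
G(13) = mex{1,0,4,3,1} = 2
G(14) = mex{1,1,0,3,1} = 2
G(15) = mex{2,1,0,4,2} = 3
G(16) = mex{2,2,1,0,2} = 3
G(17) = mex{3,2,1,0,3} = 4
G(18) = mex{3,3,2,1,3} = 0
G(19) = mex{4,3,2,1,4} = 0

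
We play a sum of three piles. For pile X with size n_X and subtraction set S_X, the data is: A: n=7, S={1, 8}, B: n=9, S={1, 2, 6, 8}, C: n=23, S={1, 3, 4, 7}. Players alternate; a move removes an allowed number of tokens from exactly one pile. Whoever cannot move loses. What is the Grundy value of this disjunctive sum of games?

0

Pile A, S = {1, 8}:
G(0) = 0
G(1) = mex{0} = 1
G(2) = mex{1} = 0
G(3) = mex{0} = 1
G(4) = mex{1} = 0
G(5) = mex{0} = 1
G(6) = mex{1} = 0
G(7) = mex{0} = 1
G_A(7) = 1.
Pile B, S = {1, 2, 6, 8}:
n : 0 1 2 3 4 5 6 7 8 9
G : 0 1 2 0 1 2 3 0 1 2
G_B(9) = 2.
Pile C, S = {1, 3, 4, 7}:
G(0) = 0
G(1) = mex{0} = 1
G(2) = mex{1} = 0
G(3) = mex{0,0} = 1
G(4) = mex{1,1,0} = 2
G(5) = mex{2,0,1} = 3
G(6) = mex{3,1,0} = 2
G(7) = mex{2,2,1,0} = 3
G(8) = mex{3,3,2,1} = 0
G(9) = mex{0,2,3,0} = 1
G(10) = mex{1,3,2,1} = 0
G(11) = mex{0,0,3,2} = 1
G(12) = mex{1,1,0,3} = 2
G(13) = mex{2,0,1,2} = 3
G(14) = mex{3,1,0,3} = 2
G(15) = mex{2,2,1,0} = 3
G(16) = mex{3,3,2,1} = 0
G(17) = mex{0,2,3,0} = 1
G(18) = mex{1,3,2,1} = 0
G(19) = mex{0,0,3,2} = 1
G(20) = mex{1,1,0,3} = 2
G(21) = mex{2,0,1,2} = 3
G(22) = mex{3,1,0,3} = 2
G(23) = mex{2,2,1,0} = 3
G_C(23) = 3.
Combined Grundy value = 1 ⊕ 2 ⊕ 3 = 0.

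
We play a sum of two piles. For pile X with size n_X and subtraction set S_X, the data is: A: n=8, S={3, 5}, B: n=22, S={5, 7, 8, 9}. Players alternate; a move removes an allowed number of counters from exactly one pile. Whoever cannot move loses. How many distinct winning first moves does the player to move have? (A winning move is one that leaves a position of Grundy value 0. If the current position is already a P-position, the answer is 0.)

5

Pile A, S = {3, 5}:
G(0) = 0
G(1) = mex{} = 0
G(2) = mex{} = 0
G(3) = mex{0} = 1
G(4) = mex{0} = 1
G(5) = mex{0,0} = 1
G(6) = mex{1,0} = 2
G(7) = mex{1,0} = 2
G(8) = mex{1,1} = 0
G_A(8) = 0.
Pile B, S = {5, 7, 8, 9}:
n :  0  1  2  3  4  5  6  7  8  9 10 11 12 13 14 15 16 17 18 19 20 21 22
G :  0  0  0  0  0  1  1  1  1  1  2  2  2  2  0  0  0  0  0  1  1  1  1
G_B(22) = 1.
Combined Grundy value = 0 ⊕ 1 = 1.
A winning move leaves total XOR = 0, i.e. changes one component's Grundy value g to g ⊕ X where X is the current total.
Pile A: need g' = 0⊕1 = 1. Options: 8−3→G=1, 8−5→G=1. Hits: 2.
Pile B: need g' = 1⊕1 = 0. Options: 22−5→G=0, 22−7→G=0, 22−8→G=0, 22−9→G=2. Hits: 3.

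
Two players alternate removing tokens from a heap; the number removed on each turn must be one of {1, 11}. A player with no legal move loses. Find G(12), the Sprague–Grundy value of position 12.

0

n :  0  1  2  3  4  5  6  7  8  9 10 11 12
G :  0  1  0  1  0  1  0  1  0  1  0  1  0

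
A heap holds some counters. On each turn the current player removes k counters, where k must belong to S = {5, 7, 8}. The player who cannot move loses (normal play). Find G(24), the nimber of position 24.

G(0) = 0
G(1) = mex{} = 0
G(2) = mex{} = 0
G(3) = mex{} = 0
G(4) = mex{} = 0
G(5) = mex{0} = 1
G(6) = mex{0} = 1
G(7) = mex{0,0} = 1
G(8) = mex{0,0,0} = 1
G(9) = mex{0,0,0} = 1
G(10) = mex{1,0,0} = 2
G(11) = mex{1,0,0} = 2
G(12) = mex{1,1,0} = 2
G(13) = mex{1,1,1} = 0
G(14) = mex{1,1,1} = 0
G(15) = mex{2,1,1} = 0
G(16) = mex{2,1,1} = 0
G(17) = mex{2,2,1} = 0
G(18) = mex{0,2,2} = 1
G(19) = mex{0,2,2} = 1
G(20) = mex{0,0,2} = 1
G(21) = mex{0,0,0} = 1
G(22) = mex{0,0,0} = 1
G(23) = mex{1,0,0} = 2
G(24) = mex{1,0,0} = 2

2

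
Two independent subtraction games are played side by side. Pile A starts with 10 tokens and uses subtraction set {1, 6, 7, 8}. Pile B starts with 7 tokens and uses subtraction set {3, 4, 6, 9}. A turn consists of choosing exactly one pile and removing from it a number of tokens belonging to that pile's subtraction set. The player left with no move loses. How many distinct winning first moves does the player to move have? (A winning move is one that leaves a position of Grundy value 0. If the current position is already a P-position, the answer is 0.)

0

Pile A, S = {1, 6, 7, 8}:
G(0) = 0
G(1) = mex{0} = 1
G(2) = mex{1} = 0
G(3) = mex{0} = 1
G(4) = mex{1} = 0
G(5) = mex{0} = 1
G(6) = mex{1,0} = 2
G(7) = mex{2,1,0} = 3
G(8) = mex{3,0,1,0} = 2
G(9) = mex{2,1,0,1} = 3
G(10) = mex{3,0,1,0} = 2
G_A(10) = 2.
Pile B, S = {3, 4, 6, 9}:
G(0) = 0
G(1) = mex{} = 0
G(2) = mex{} = 0
G(3) = mex{0} = 1
G(4) = mex{0,0} = 1
G(5) = mex{0,0} = 1
G(6) = mex{1,0,0} = 2
G(7) = mex{1,1,0} = 2
G_B(7) = 2.
Combined Grundy value = 2 ⊕ 2 = 0.
A winning move leaves total XOR = 0, i.e. changes one component's Grundy value g to g ⊕ X where X is the current total.
Pile A: target g' = 2⊕0 = 2, but every legal move changes the Grundy value (mex property), so 0 moves.
Pile B: target g' = 2⊕0 = 2, but every legal move changes the Grundy value (mex property), so 0 moves.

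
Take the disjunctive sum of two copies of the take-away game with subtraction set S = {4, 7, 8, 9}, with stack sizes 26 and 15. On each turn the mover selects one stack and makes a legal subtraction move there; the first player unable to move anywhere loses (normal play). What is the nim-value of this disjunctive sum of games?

All stacks use S = {4, 7, 8, 9}:
n :  0  1  2  3  4  5  6  7  8  9 10 11 12 13 14 15 16 17 18 19 20 21 22 23 24 25 26
G :  0  0  0  0  1  1  1  1  2  2  2  2  3  0  0  0  0  1  1  1  1  2  2  2  2  3  0
Stack A: G(26) = 0.
Stack B: G(15) = 0.
Combined Grundy value = 0 ⊕ 0 = 0.

0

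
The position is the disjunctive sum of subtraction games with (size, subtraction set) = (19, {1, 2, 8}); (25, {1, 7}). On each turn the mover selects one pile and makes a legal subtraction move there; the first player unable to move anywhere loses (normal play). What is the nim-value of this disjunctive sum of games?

0

Pile A, S = {1, 2, 8}:
G(0) = 0
G(1) = mex{0} = 1
G(2) = mex{1,0} = 2
G(3) = mex{2,1} = 0
G(4) = mex{0,2} = 1
G(5) = mex{1,0} = 2
G(6) = mex{2,1} = 0
G(7) = mex{0,2} = 1
G(8) = mex{1,0,0} = 2
G(9) = mex{2,1,1} = 0
G(10) = mex{0,2,2} = 1
G(11) = mex{1,0,0} = 2
G(12) = mex{2,1,1} = 0
G(13) = mex{0,2,2} = 1
G(14) = mex{1,0,0} = 2
G(15) = mex{2,1,1} = 0
G(16) = mex{0,2,2} = 1
G(17) = mex{1,0,0} = 2
G(18) = mex{2,1,1} = 0
G(19) = mex{0,2,2} = 1
G_A(19) = 1.
Pile B, S = {1, 7}:
n :  0  1  2  3  4  5  6  7  8  9 10 11 12 13 14 15 16 17 18 19 20 21 22 23 24 25
G :  0  1  0  1  0  1  0  1  0  1  0  1  0  1  0  1  0  1  0  1  0  1  0  1  0  1
G_B(25) = 1.
Combined Grundy value = 1 ⊕ 1 = 0.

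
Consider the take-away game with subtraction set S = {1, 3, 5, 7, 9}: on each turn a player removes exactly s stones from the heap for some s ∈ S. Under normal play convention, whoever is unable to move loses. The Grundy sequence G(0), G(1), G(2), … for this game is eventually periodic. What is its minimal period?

2

n :  0  1  2  3  4  5  6  7  8  9 10 11 12 13 14
G :  0  1  0  1  0  1  0  1  0  1  0  1  0  1  0
G(n+2) = G(n) holds for n = 0,…,8 (a full window of length max(S) = 9), so the sequence is purely periodic with period 2.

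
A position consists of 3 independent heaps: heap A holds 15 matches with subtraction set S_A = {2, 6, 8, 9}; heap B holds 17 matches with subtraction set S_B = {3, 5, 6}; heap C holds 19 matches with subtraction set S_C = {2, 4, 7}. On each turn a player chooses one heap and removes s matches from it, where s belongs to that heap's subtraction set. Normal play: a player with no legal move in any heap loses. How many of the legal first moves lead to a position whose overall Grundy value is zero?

Heap A, S = {2, 6, 8, 9}:
G(0) = 0
G(1) = mex{} = 0
G(2) = mex{0} = 1
G(3) = mex{0} = 1
G(4) = mex{1} = 0
G(5) = mex{1} = 0
G(6) = mex{0,0} = 1
G(7) = mex{0,0} = 1
G(8) = mex{1,1,0} = 2
G(9) = mex{1,1,0,0} = 2
G(10) = mex{2,0,1,0} = 3
G(11) = mex{2,0,1,1} = 3
G(12) = mex{3,1,0,1} = 2
G(13) = mex{3,1,0,0} = 2
G(14) = mex{2,2,1,0} = 3
G(15) = mex{2,2,1,1} = 0
G_A(15) = 0.
Heap B, S = {3, 5, 6}:
n :  0  1  2  3  4  5  6  7  8  9 10 11 12 13 14 15 16 17
G :  0  0  0  1  1  1  2  2  2  0  0  0  1  1  1  2  2  2
G_B(17) = 2.
Heap C, S = {2, 4, 7}:
n :  0  1  2  3  4  5  6  7  8  9 10 11 12 13 14 15 16 17 18 19
G :  0  0  1  1  2  2  0  3  1  0  2  1  0  2  1  0  2  1  0  2
G_C(19) = 2.
Combined Grundy value = 0 ⊕ 2 ⊕ 2 = 0.
A winning move leaves total XOR = 0, i.e. changes one component's Grundy value g to g ⊕ X where X is the current total.
Heap A: target g' = 0⊕0 = 0, but every legal move changes the Grundy value (mex property), so 0 moves.
Heap B: target g' = 2⊕0 = 2, but every legal move changes the Grundy value (mex property), so 0 moves.
Heap C: target g' = 2⊕0 = 2, but every legal move changes the Grundy value (mex property), so 0 moves.

0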